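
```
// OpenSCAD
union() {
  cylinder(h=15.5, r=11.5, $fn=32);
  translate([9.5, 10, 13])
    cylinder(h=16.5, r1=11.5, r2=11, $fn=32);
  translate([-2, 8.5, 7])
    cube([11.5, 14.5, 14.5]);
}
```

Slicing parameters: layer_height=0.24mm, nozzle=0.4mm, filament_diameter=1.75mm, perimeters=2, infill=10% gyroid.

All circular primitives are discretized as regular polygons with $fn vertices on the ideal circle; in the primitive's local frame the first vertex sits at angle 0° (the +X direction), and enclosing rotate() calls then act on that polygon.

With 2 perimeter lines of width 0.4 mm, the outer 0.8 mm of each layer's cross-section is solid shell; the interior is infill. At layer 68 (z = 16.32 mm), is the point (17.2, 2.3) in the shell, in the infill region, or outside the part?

At z = 16.32 mm: the cylinder is not intersected at this z (z outside [0, 15.5]); the cone at (9.5, 10) (r1=11.5→r2=11) has section circumradius 11.399 here — a regular 32-gon; the cube at (-2, 8.5) (footprint 11.5×14.5) is included at this height; Taking the union: the regions partially overlap (shared area 118.39 mm²), so overlapping operands fuse into one piece — 1 connected region. Overall, the cross-section is a single solid region. The nearest boundary edge runs (18.98, 3.67)→(17.56, 1.94); distance from the point to it = 0.51 mm. The point is inside the cross-section, 0.51 mm from the nearest boundary — within the 0.8 mm shell band (2 × 0.4).

shell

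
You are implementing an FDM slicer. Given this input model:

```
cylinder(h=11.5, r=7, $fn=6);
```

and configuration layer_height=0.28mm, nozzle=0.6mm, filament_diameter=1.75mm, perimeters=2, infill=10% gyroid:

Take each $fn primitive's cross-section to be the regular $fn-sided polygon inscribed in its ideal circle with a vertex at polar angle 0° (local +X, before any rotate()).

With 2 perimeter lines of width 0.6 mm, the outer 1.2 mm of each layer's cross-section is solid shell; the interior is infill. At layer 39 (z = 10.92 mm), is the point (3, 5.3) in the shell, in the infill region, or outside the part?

shell

At z = 10.92 mm: the cylinder: section is a regular 6-gon, circumradius r=7. Overall, the cross-section is a single solid region. The nearest boundary edge runs (3.50, 6.06)→(-3.50, 6.06); distance from the point to it = 0.76 mm. The point is inside the cross-section, 0.76 mm from the nearest boundary — within the 1.2 mm shell band (2 × 0.6).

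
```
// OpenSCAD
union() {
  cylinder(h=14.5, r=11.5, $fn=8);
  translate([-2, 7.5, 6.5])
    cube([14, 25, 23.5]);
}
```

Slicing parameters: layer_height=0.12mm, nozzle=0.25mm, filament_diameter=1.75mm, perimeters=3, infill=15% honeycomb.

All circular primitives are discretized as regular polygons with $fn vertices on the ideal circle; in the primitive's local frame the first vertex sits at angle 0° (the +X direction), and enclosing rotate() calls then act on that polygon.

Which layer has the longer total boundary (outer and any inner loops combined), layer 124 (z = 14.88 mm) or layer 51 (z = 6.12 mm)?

Layer 124 (z = 14.88): the cylinder is absent (z outside [0, 14.5]); the cube at (-2, 7.5) is present — its section is the full 14×25 rectangle (perimeter 78.00 mm); Taking the union: only the 14×25 cube at (-2, 7.5) is present, so the union is just that shape — boundary = 78.00 mm. So its perimeter = 78.00 mm. Layer 51 (z = 6.12): the cylinder: section is a regular 8-gon, circumradius r=11.5 (perimeter = 2·8·11.500·sin(180°/8) = 70.41 mm); the cube at (-2, 7.5) is not intersected at this z (z outside [6.5, 30]); Taking the union: only the r=11.5 cylinder is present, so the union is just that shape — boundary = 70.41 mm. So its perimeter = 70.41 mm. Layer 124 is larger (78.00 vs 70.41 mm).

layer 124 (z = 14.88 mm)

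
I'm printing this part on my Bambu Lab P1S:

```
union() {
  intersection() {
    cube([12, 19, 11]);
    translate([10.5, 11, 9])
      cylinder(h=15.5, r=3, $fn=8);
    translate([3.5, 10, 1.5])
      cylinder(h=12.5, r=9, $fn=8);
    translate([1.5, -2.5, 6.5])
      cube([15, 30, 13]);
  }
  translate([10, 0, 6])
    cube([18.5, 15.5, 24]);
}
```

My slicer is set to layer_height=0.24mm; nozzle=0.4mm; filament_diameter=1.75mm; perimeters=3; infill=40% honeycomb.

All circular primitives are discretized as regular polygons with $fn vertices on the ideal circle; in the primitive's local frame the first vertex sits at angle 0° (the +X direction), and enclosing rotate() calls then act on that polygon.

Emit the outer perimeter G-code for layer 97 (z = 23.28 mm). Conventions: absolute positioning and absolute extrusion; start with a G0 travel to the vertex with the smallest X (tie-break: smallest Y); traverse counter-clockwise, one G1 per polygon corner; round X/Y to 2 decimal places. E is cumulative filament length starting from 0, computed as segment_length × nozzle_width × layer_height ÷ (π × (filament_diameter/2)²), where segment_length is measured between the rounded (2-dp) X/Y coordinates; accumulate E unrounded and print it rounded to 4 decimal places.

G0 X10.00 Y0.00 Z23.28
G1 X28.50 Y0.00 E0.7384
G1 X28.50 Y15.50 E1.3570
G1 X10.00 Y15.50 E2.0954
G1 X10.00 Y0.00 E2.7140

At z = 23.28 mm: the cube is not intersected at this z (z outside [0, 11]); the r=3 cylinder at (10.5, 11) gives a regular 8-gon of circumradius 3 (constant along its height); the cylinder at (3.5, 10) is absent (z outside [1.5, 14]); the cube at (1.5, -2.5) does not reach this height (z outside [6.5, 19.5]); Keeping only the common overlap: at least one operand is absent at this height, so nothing remains; the 18.5×15.5 cube at (10, 0) contributes its full rectangle; Taking the union: only the 18.5×15.5 cube at (10, 0) is present, so the union is just that shape — 1 connected region. The outline is a single polygon with 4 vertices. Extrusion per mm of travel: 0.4 × 0.24 / (π × 0.875²) = 0.039912. Accumulating E over each segment gives final E = 2.7140.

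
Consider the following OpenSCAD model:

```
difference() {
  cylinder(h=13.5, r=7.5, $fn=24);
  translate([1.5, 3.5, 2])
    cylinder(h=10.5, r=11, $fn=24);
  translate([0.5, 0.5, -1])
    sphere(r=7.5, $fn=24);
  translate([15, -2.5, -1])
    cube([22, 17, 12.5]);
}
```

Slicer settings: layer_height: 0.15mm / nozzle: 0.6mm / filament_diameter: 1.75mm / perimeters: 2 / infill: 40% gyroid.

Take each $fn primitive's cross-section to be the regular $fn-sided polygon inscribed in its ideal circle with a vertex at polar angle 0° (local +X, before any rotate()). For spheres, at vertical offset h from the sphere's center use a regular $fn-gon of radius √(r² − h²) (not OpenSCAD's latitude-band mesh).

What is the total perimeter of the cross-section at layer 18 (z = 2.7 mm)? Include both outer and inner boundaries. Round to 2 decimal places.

14.76 mm

At z = 2.7 mm: the cylinder: section is a regular 24-gon, circumradius r=7.5 (perimeter = 2·24·7.500·sin(180°/24) = 46.99 mm); the r=11 cylinder at (1.5, 3.5) contributes a regular 24-gon of circumradius 11 (perimeter = 2·24·11.000·sin(180°/24) = 68.92 mm); the r=7.5 sphere at (0.5, 0.5) contributes a regular 24-gon of circumradius √(7.5²−3.7²) = 6.524 (perimeter = 2·24·6.524·sin(180°/24) = 40.87 mm); the cube at (15, -2.5) (footprint 22×17) is included at this height (perimeter 78.00 mm); Taking the first minus the rest: starting from the r=7.5 cylinder, the r=11 cylinder at (1.5, 3.5) partially overlaps it — only the 173.02 mm² overlap (of its 375.81 mm²) is removed, clipping the outline; the r=7.5 sphere at (0.5, 0.5) misses the remaining region (no effect); the 22×17 cube at (15, -2.5) misses the remaining region (no effect) — boundary = 14.76 mm. Overall, the cross-section is a single solid region. Total boundary length (outer) = 14.76 mm.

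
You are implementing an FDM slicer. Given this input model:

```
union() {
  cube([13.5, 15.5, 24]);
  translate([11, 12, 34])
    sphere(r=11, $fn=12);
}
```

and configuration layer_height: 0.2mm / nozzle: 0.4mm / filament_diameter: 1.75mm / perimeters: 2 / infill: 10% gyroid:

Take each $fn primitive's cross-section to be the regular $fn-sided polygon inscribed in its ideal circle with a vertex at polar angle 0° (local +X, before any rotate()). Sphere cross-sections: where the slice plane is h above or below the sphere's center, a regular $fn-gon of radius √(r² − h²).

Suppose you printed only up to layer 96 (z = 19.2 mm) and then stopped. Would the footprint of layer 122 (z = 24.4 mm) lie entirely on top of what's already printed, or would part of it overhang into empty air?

part overhangs

Compare the two slices. At z = 19.2: the 13.5×15.5 cube contributes its full rectangle (area 209.25 mm²); the sphere at (11, 12) is not intersected at this z (|z−center|=14.800 > r=11); Taking the union: only the 13.5×15.5 cube is present, so the union is just that shape — area = 209.25 mm². At z = 24.4: the cube does not reach this height (z outside [0, 24]); the r=11 sphere at (11, 12) contributes a regular 12-gon of circumradius √(11²−9.6²) = 5.370 (area = (12/2)·5.370²·sin(360°/12) = 86.52 mm²); Combining (union): only the r=11 sphere at (11, 12) is present, so the union is just that shape — area = 86.52 mm². Checking containment: at z = 24.4 the cross-section extends beyond the z = 19.2 cross-section by about 26.64 mm².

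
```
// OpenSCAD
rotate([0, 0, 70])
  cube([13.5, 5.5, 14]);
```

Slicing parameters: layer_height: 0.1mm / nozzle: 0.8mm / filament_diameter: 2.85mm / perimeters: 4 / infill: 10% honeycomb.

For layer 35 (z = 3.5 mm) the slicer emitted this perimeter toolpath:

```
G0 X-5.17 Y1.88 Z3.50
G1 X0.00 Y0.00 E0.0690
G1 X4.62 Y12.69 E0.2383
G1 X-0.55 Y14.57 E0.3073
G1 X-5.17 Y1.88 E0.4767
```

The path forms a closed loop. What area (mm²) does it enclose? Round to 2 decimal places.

Apply the shoelace formula to the sequence of (X, Y) vertices; enclosed area = 74.29 mm².

74.29 mm²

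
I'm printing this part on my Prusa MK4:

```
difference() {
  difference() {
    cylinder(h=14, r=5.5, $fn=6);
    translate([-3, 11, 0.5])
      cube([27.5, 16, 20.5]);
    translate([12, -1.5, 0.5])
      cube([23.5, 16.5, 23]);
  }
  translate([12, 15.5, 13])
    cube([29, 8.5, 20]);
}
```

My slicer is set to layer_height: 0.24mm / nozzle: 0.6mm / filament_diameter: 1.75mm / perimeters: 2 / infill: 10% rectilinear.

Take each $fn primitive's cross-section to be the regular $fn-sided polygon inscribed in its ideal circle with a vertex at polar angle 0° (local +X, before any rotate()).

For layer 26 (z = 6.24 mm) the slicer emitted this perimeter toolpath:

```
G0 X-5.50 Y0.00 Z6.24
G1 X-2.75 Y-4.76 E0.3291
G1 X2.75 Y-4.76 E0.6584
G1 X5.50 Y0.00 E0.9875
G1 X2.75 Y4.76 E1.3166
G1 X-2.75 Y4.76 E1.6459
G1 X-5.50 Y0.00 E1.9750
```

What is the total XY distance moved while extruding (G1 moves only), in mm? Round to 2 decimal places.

Sum the Euclidean lengths of each G1 segment: total = 32.99 mm.

32.99 mm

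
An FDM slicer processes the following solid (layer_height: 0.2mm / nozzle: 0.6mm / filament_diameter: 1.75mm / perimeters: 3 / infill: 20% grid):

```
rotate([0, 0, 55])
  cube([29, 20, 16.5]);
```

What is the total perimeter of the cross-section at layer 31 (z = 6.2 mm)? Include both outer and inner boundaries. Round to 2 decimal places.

At z = 6.2 mm: the 29×20 cube contributes its full rectangle (perimeter 98.00 mm); (rotated 55° about Z; rotation is an isometry so areas/perimeters/island counts are preserved). Overall, the cross-section is a single solid region. Total boundary length (outer) = 98.00 mm.

98.00 mm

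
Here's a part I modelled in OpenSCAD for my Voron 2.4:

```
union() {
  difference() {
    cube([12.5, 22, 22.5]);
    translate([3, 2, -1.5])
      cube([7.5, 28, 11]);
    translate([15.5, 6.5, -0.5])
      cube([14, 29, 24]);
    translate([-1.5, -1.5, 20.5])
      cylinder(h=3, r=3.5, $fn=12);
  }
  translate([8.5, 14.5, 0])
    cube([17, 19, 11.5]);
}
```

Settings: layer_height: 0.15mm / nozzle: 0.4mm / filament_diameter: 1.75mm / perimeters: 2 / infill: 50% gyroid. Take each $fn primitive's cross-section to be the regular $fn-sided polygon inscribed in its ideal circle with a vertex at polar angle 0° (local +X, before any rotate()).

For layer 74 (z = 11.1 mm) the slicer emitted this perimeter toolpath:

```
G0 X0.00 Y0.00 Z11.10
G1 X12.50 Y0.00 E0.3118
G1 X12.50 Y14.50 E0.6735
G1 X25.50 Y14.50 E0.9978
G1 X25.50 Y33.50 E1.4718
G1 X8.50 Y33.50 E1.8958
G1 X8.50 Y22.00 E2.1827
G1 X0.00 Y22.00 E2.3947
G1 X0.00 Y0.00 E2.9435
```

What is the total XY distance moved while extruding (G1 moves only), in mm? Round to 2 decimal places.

118.00 mm

Sum the Euclidean lengths of each G1 segment: total = 118.00 mm.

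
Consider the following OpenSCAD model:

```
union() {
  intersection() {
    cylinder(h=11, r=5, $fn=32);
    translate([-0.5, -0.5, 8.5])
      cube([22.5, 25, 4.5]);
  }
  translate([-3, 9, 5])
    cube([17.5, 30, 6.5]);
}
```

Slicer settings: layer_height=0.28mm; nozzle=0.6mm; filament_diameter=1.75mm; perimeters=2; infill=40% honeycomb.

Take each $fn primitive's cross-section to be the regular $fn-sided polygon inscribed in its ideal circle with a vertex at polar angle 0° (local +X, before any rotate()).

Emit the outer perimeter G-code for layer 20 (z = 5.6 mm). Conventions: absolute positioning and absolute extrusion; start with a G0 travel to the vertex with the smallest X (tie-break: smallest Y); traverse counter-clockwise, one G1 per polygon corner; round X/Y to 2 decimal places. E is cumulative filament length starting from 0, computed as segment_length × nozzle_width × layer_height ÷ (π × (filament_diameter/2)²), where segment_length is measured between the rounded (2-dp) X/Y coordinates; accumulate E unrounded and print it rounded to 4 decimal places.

G0 X-3.00 Y9.00 Z5.60
G1 X14.50 Y9.00 E1.2223
G1 X14.50 Y39.00 E3.3177
G1 X-3.00 Y39.00 E4.5400
G1 X-3.00 Y9.00 E6.6354

At z = 5.6 mm: the cylinder: section is a regular 32-gon, circumradius r=5; the cube at (-0.5, -0.5) does not reach this height (z outside [8.5, 13]); Keeping only the common overlap: at least one operand is absent at this height, so nothing remains; the cube at (-3, 9) is present — its section is the full 17.5×30 rectangle; Merging all regions: only the 17.5×30 cube at (-3, 9) is present, so the union is just that shape — 1 connected region. The outline is a single polygon with 4 vertices. Extrusion per mm of travel: 0.6 × 0.28 / (π × 0.875²) = 0.069846. Accumulating E over each segment gives final E = 6.6354.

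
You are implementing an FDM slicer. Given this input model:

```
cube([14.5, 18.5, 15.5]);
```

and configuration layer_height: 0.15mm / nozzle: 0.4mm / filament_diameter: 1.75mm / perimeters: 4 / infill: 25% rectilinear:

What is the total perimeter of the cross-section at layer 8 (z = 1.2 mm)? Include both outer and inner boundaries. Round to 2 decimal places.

66.00 mm

At z = 1.2 mm: the 14.5×18.5 cube contributes its full rectangle (perimeter 66.00 mm). Overall, the cross-section is a single solid region. Total boundary length (outer) = 66.00 mm.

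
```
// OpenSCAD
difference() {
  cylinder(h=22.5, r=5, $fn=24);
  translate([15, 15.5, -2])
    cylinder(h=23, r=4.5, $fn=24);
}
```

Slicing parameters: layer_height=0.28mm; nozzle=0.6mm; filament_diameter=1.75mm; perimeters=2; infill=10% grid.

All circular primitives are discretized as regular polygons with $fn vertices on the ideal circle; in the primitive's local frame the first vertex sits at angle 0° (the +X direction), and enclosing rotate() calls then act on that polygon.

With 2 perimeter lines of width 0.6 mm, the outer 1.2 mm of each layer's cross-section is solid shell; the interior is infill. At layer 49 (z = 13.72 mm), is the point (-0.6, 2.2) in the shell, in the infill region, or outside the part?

infill

At z = 13.72 mm: the r=5 cylinder contributes a regular 24-gon of circumradius 5; the r=4.5 cylinder at (15, 15.5) contributes a regular 24-gon of circumradius 4.5; Subtracting the remaining from the first: starting from the r=5 cylinder, the r=4.5 cylinder at (15, 15.5) misses the remaining region (no effect) — 1 connected region. Overall, the cross-section is a single solid region. The nearest boundary edge runs (-2.50, 4.33)→(-1.29, 4.83); distance from the point to it = 2.70 mm. The point is inside the cross-section and 2.70 mm from the nearest boundary — more than the 1.2 mm shell width (2 × 0.6), so it's in the infill interior.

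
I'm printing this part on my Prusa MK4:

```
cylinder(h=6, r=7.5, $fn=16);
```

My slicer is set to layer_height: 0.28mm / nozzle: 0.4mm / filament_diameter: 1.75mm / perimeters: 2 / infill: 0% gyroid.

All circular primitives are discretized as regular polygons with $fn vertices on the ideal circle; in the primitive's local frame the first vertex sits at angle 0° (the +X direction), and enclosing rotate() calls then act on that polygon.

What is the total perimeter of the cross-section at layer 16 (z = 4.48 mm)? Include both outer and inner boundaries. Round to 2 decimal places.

At z = 4.48 mm: the r=7.5 cylinder gives a regular 16-gon of circumradius 7.5 (constant along its height) (perimeter = 2·16·7.500·sin(180°/16) = 46.82 mm). Overall, the cross-section is a single solid region. Total boundary length (outer) = 46.82 mm.

46.82 mm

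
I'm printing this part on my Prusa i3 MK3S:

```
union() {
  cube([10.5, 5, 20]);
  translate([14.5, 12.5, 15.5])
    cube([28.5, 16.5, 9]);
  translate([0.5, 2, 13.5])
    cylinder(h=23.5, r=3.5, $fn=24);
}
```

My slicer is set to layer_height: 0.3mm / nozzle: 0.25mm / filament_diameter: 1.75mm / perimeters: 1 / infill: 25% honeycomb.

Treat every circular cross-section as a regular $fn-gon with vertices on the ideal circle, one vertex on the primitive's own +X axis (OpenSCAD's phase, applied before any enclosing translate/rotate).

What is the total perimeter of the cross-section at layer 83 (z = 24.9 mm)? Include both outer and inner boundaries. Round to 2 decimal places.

21.93 mm

At z = 24.9 mm: the cube does not reach this height (z outside [0, 20]); the cube at (14.5, 12.5) does not reach this height (z outside [15.5, 24.5]); the r=3.5 cylinder at (0.5, 2) contributes a regular 24-gon of circumradius 3.5 (perimeter = 2·24·3.500·sin(180°/24) = 21.93 mm); Taking the union: only the r=3.5 cylinder at (0.5, 2) is present, so the union is just that shape — boundary = 21.93 mm. Overall, the cross-section is a single solid region. Total boundary length (outer) = 21.93 mm.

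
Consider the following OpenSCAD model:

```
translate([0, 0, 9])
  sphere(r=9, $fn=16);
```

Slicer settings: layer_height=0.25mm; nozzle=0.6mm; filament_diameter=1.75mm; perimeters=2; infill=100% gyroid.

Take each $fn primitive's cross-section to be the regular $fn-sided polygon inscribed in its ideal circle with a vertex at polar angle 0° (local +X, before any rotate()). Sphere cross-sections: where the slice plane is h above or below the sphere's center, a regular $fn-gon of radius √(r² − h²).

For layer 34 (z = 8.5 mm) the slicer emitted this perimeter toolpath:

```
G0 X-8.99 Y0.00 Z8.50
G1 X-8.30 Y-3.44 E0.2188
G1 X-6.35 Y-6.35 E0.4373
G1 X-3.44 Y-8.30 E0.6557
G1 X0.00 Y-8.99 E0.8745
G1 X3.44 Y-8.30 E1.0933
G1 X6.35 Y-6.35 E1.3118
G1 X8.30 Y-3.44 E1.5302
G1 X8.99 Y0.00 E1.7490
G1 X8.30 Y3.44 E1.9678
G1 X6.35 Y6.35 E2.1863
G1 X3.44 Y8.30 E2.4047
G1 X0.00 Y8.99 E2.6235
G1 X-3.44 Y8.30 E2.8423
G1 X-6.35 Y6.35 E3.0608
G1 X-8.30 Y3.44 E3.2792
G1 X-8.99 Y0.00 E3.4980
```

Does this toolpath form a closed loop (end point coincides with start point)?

yes

Start point (G0): (-8.99, 0.00). End point (last G1): the path returns to the start — closed.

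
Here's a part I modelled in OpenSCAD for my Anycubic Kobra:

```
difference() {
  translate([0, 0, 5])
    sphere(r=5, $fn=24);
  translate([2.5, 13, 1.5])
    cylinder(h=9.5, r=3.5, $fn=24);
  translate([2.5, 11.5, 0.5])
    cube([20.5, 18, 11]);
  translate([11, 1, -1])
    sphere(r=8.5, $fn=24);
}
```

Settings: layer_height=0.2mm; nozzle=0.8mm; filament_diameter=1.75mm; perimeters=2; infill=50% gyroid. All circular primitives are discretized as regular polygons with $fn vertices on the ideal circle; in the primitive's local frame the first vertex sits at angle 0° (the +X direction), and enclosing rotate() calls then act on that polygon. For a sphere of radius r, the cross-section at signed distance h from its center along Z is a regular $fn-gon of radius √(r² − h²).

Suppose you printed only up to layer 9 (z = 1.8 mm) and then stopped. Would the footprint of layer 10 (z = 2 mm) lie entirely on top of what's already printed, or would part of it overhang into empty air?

part overhangs

Compare the two slices. At z = 1.8: the r=5 sphere slices to a regular 24-gon of circumradius 3.842 (√(r²−h²) with h=3.2 from center) (area = (24/2)·3.842²·sin(360°/24) = 45.84 mm²); the r=3.5 cylinder at (2.5, 13) contributes a regular 24-gon of circumradius 3.5 (area = (24/2)·3.500²·sin(360°/24) = 38.05 mm²); the 20.5×18 cube at (2.5, 11.5) contributes its full rectangle (area 369.00 mm²); the sphere at (11, 1): section is a regular 24-gon, circumradius = √(r²−h²) = √(8.5²−2.8²) = 8.026 (area = (24/2)·8.026²·sin(360°/24) = 200.05 mm²); Taking the first minus the rest: starting from the r=5 sphere (45.84 mm²), the r=3.5 cylinder at (2.5, 13) misses the remaining region (no effect); the 20.5×18 cube at (2.5, 11.5) misses the remaining region (no effect); the r=8.5 sphere at (11, 1) partially overlaps it — only the 1.96 mm² overlap (of its 200.05 mm²) is removed, clipping the outline — area = 43.88 mm². At z = 2: the r=5 sphere contributes a regular 24-gon of circumradius √(5²−3²) = 4.000 (area = (24/2)·4.000²·sin(360°/24) = 49.69 mm²); the r=3.5 cylinder at (2.5, 13) gives a regular 24-gon of circumradius 3.5 (constant along its height) (area = (24/2)·3.500²·sin(360°/24) = 38.05 mm²); the 20.5×18 cube at (2.5, 11.5) contributes its full rectangle (area 369.00 mm²); the r=8.5 sphere at (11, 1) contributes a regular 24-gon of circumradius √(8.5²−3²) = 7.953 (area = (24/2)·7.953²·sin(360°/24) = 196.44 mm²); After the difference (first − rest): starting from the r=5 sphere (49.69 mm²), the r=3.5 cylinder at (2.5, 13) misses the remaining region (no effect); the 20.5×18 cube at (2.5, 11.5) misses the remaining region (no effect); the r=8.5 sphere at (11, 1) partially overlaps it — only the 2.32 mm² overlap (of its 196.44 mm²) is removed, clipping the outline — area = 47.37 mm². Checking containment: at z = 2 the cross-section extends beyond the z = 1.8 cross-section by about 3.49 mm².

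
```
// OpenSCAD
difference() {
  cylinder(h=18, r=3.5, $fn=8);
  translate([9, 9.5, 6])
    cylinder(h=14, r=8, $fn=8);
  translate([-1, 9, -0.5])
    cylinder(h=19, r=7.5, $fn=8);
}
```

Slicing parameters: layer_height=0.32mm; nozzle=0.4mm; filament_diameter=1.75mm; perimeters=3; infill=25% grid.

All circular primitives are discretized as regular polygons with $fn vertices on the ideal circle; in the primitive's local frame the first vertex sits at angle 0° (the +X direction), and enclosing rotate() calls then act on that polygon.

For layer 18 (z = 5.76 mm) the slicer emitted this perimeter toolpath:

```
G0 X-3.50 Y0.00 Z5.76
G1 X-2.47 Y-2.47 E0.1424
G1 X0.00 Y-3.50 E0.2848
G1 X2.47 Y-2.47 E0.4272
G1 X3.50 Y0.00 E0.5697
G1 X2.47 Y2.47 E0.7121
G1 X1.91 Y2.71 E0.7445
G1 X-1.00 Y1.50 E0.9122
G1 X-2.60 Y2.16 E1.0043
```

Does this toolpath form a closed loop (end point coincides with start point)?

no

Start point (G0): (-3.50, 0.00). End point (last G1): the path does not return to the start — open.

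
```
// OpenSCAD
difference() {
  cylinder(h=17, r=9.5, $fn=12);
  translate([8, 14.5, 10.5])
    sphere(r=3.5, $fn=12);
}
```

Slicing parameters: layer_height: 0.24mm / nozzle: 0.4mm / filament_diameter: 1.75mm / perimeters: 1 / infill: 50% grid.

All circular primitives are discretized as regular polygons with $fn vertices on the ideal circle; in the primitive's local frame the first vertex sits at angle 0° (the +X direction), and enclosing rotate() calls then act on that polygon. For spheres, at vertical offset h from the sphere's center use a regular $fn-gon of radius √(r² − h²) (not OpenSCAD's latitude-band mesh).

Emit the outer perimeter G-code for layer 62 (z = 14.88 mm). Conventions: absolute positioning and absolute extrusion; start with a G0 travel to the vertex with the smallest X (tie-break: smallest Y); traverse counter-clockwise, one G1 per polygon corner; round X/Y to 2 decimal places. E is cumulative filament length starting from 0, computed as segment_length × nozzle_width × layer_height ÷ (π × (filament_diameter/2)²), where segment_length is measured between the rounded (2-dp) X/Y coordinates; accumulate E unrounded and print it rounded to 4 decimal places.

At z = 14.88 mm: the r=9.5 cylinder contributes a regular 12-gon of circumradius 9.5; the sphere at (8, 14.5) is absent (|z−center|=4.380 > r=3.5); After the difference (first − rest): none of the subtracted shapes is present at this height, so the r=9.5 cylinder is unchanged — 1 connected region. The outline is a single polygon with 12 vertices. Extrusion per mm of travel: 0.4 × 0.24 / (π × 0.875²) = 0.039912. Accumulating E over each segment gives final E = 2.3556.

G0 X-9.50 Y0.00 Z14.88
G1 X-8.23 Y-4.75 E0.1962
G1 X-4.75 Y-8.23 E0.3927
G1 X0.00 Y-9.50 E0.5889
G1 X4.75 Y-8.23 E0.7852
G1 X8.23 Y-4.75 E0.9816
G1 X9.50 Y0.00 E1.1778
G1 X8.23 Y4.75 E1.3741
G1 X4.75 Y8.23 E1.5705
G1 X0.00 Y9.50 E1.7667
G1 X-4.75 Y8.23 E1.9630
G1 X-8.23 Y4.75 E2.1594
G1 X-9.50 Y0.00 E2.3556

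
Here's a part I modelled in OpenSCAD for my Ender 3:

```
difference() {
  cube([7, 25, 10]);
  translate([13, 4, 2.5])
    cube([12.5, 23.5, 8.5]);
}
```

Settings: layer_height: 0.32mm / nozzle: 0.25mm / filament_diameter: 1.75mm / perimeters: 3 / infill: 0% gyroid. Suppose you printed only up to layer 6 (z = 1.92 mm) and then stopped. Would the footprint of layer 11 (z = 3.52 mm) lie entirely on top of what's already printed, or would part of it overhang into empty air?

entirely on top

Compare the two slices. At z = 1.92: the 7×25 cube contributes its full rectangle (area 175.00 mm²); the cube at (13, 4) does not reach this height (z outside [2.5, 11]); Taking the first minus the rest: none of the subtracted shapes is present at this height, so the 7×25 cube is unchanged — area = 175.00 mm². At z = 3.52: the cube is present — its section is the full 7×25 rectangle (area 175.00 mm²); the cube at (13, 4) is present — its section is the full 12.5×23.5 rectangle (area 293.75 mm²); After the difference (first − rest): starting from the 7×25 cube (175.00 mm²), the 12.5×23.5 cube at (13, 4) misses the remaining region (no effect) — area = 175.00 mm². Checking containment: the cross-section at z = 3.52 is a subset of the cross-section at z = 1.92.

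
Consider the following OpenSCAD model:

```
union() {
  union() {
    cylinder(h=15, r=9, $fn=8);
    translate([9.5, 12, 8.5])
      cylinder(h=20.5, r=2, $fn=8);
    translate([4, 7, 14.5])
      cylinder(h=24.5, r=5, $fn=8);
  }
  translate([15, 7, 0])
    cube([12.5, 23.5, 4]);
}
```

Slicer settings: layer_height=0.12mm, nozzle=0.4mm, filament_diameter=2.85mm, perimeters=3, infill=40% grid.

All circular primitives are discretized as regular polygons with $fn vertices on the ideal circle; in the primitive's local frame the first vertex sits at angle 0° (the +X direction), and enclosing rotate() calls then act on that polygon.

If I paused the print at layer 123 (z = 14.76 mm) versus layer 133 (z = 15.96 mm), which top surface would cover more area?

Layer 123 (z = 14.76): the r=9 cylinder contributes a regular 8-gon of circumradius 9 (area = (8/2)·9.000²·sin(360°/8) = 229.10 mm²); the cylinder at (9.5, 12): section is a regular 8-gon, circumradius r=2 (area = (8/2)·2.000²·sin(360°/8) = 11.31 mm²); the cylinder at (4, 7): section is a regular 8-gon, circumradius r=5 (area = (8/2)·5.000²·sin(360°/8) = 70.71 mm²); Merging all regions: the regions partially overlap — summed areas 311.13 mm² minus the doubly-counted overlap 35.87 mm² gives 275.26 mm² — area = 275.26 mm²; the cube at (15, 7) is not intersected at this z (z outside [0, 4]); Taking the union: only the result so far is present, so the union is just that shape — area = 275.26 mm². So its area = 275.26 mm². Layer 133 (z = 15.96): the cylinder does not reach this height (z outside [0, 15]); the r=2 cylinder at (9.5, 12) gives a regular 8-gon of circumradius 2 (constant along its height) (area = (8/2)·2.000²·sin(360°/8) = 11.31 mm²); the r=5 cylinder at (4, 7) gives a regular 8-gon of circumradius 5 (constant along its height) (area = (8/2)·5.000²·sin(360°/8) = 70.71 mm²); Merging all regions: the 2 present regions are separate (no shared area or edge), so areas and boundary lengths simply add and each stays a separate island — area = 82.02 mm²; the cube at (15, 7) is absent (z outside [0, 4]); Merging all regions: only the result so far is present, so the union is just that shape — area = 82.02 mm². So its area = 82.02 mm². Layer 123 is larger (275.26 vs 82.02 mm²).

layer 123 (z = 14.76 mm)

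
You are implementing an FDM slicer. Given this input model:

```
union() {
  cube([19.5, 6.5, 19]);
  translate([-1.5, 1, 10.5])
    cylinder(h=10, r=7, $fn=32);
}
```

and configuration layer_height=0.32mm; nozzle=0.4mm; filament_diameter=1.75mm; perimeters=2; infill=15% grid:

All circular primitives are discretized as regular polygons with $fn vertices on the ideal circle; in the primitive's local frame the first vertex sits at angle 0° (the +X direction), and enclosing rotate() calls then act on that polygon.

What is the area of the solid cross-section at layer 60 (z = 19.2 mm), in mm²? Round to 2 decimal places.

152.95 mm²

At z = 19.2 mm: the cube is absent (z outside [0, 19]); the r=7 cylinder at (-1.5, 1) contributes a regular 32-gon of circumradius 7 (area = (32/2)·7.000²·sin(360°/32) = 152.95 mm²); Taking the union: only the r=7 cylinder at (-1.5, 1) is present, so the union is just that shape — area = 152.95 mm². Overall, the cross-section is a single solid region. Net area = 152.95 mm².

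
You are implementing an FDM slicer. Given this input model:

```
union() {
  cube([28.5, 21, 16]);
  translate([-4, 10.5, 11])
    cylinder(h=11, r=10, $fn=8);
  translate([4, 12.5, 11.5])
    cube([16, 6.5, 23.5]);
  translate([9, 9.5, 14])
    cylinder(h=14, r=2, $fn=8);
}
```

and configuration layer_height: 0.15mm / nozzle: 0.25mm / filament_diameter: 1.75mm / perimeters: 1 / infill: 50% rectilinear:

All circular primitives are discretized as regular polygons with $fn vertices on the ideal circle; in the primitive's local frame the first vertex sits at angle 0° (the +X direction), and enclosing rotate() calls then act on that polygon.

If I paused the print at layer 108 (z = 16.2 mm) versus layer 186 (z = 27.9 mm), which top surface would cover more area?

Layer 108 (z = 16.2): the cube is absent (z outside [0, 16]); the r=10 cylinder at (-4, 10.5) gives a regular 8-gon of circumradius 10 (constant along its height) (area = (8/2)·10.000²·sin(360°/8) = 282.84 mm²); the 16×6.5 cube at (4, 12.5) contributes its full rectangle (area 104.00 mm²); the r=2 cylinder at (9, 9.5) gives a regular 8-gon of circumradius 2 (constant along its height) (area = (8/2)·2.000²·sin(360°/8) = 11.31 mm²); Combining (union): the regions partially overlap — summed areas 398.16 mm² minus the doubly-counted overlap 1.66 mm² gives 396.50 mm² — area = 396.50 mm². So its area = 396.50 mm². Layer 186 (z = 27.9): the cube is absent (z outside [0, 16]); the cylinder at (-4, 10.5) is absent (z outside [11, 22]); the 16×6.5 cube at (4, 12.5) contributes its full rectangle (area 104.00 mm²); the r=2 cylinder at (9, 9.5) gives a regular 8-gon of circumradius 2 (constant along its height) (area = (8/2)·2.000²·sin(360°/8) = 11.31 mm²); Taking the union: the 2 present regions are separate (no shared area or edge), so areas and boundary lengths simply add and each stays a separate island — area = 115.31 mm². So its area = 115.31 mm². Layer 108 is larger (396.50 vs 115.31 mm²).

layer 108 (z = 16.2 mm)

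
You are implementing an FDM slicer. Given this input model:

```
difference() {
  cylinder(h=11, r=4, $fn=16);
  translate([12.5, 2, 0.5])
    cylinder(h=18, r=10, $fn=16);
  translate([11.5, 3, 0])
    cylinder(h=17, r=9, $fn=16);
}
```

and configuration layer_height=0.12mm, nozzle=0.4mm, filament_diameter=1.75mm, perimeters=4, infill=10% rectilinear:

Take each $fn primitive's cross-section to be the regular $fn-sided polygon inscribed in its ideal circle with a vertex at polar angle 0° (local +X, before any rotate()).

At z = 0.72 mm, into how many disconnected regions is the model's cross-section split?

1

At z = 0.72 mm: the r=4 cylinder contributes a regular 16-gon of circumradius 4; the cylinder at (12.5, 2): section is a regular 16-gon, circumradius r=10; the cylinder at (11.5, 3): section is a regular 16-gon, circumradius r=9; After the difference (first − rest): starting from the r=4 cylinder, the r=10 cylinder at (12.5, 2) partially overlaps it — only the 3.94 mm² overlap (of its 306.15 mm²) is removed, clipping the outline; the r=9 cylinder at (11.5, 3) partially overlaps it — only the 0.05 mm² overlap (of its 247.98 mm²) is removed, clipping the outline — 1 connected region. The result has 1 disconnected region.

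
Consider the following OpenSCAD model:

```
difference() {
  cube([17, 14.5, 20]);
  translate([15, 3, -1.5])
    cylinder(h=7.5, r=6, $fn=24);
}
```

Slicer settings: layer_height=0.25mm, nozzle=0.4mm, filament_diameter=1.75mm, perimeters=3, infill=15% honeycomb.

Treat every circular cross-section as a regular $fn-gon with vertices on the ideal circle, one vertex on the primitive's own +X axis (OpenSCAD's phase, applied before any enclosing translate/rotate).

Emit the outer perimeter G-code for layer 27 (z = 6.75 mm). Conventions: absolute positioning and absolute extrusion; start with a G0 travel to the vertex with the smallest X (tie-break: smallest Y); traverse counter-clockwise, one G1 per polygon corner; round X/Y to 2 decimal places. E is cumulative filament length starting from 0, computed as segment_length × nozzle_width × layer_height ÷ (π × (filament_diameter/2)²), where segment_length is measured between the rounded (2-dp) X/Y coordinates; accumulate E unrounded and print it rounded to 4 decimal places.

G0 X0.00 Y0.00 Z6.75
G1 X17.00 Y0.00 E0.7068
G1 X17.00 Y14.50 E1.3096
G1 X0.00 Y14.50 E2.0164
G1 X0.00 Y0.00 E2.6192

At z = 6.75 mm: the 17×14.5 cube contributes its full rectangle; the cylinder at (15, 3) is not intersected at this z (z outside [-1.5, 6]); Taking the first minus the rest: none of the subtracted shapes is present at this height, so the 17×14.5 cube is unchanged — 1 connected region. The outline is a single polygon with 4 vertices. Extrusion per mm of travel: 0.4 × 0.25 / (π × 0.875²) = 0.041575. Accumulating E over each segment gives final E = 2.6192.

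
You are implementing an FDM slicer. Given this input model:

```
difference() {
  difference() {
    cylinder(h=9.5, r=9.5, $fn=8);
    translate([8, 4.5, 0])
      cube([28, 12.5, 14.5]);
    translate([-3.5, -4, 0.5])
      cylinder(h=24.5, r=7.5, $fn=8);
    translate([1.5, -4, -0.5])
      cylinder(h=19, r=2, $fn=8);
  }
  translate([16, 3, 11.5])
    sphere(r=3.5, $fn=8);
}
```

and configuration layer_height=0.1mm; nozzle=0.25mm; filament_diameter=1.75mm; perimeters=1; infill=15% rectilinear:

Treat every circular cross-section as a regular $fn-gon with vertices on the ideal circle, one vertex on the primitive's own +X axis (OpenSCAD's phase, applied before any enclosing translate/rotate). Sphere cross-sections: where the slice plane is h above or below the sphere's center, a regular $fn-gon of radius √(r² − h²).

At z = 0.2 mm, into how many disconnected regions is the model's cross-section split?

1

At z = 0.2 mm: the r=9.5 cylinder contributes a regular 8-gon of circumradius 9.5; the cube at (8, 4.5) is present — its section is the full 28×12.5 rectangle; the cylinder at (-3.5, -4) is absent (z outside [0.5, 25]); the cylinder at (1.5, -4): section is a regular 8-gon, circumradius r=2; After the difference (first − rest): starting from the r=9.5 cylinder, the 28×12.5 cube at (8, 4.5) misses the remaining region (no effect); the r=2 cylinder at (1.5, -4) lies wholly inside it (removes its full 11.31 mm² and its 12.25 mm outline becomes a hole wall) — 1 connected region with 1 hole; the sphere at (16, 3) is absent (|z−center|=11.300 > r=3.5); Subtracting the remaining from the first: none of the subtracted shapes is present at this height, so that combined region is unchanged — 1 connected region with 1 hole. The result has 1 disconnected region.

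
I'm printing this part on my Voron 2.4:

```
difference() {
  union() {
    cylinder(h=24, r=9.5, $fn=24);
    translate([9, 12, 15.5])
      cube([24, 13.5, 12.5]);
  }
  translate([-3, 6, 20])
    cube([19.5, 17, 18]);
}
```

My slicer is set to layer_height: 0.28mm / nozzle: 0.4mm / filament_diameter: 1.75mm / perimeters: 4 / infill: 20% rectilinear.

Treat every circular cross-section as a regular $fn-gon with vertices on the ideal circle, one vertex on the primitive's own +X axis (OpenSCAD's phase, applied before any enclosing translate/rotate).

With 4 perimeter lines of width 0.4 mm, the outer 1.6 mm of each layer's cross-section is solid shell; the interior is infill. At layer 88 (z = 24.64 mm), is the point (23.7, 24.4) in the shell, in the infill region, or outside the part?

shell

At z = 24.64 mm: the cylinder is not intersected at this z (z outside [0, 24]); the cube at (9, 12) is present — its section is the full 24×13.5 rectangle; Taking the union: only the 24×13.5 cube at (9, 12) is present, so the union is just that shape — 1 connected region; the cube at (-3, 6) (footprint 19.5×17) is included at this height; Subtracting the remaining from the first: starting from the result so far, the 19.5×17 cube at (-3, 6) partially overlaps it — only the 82.50 mm² overlap (of its 331.50 mm²) is removed, clipping the outline — 1 connected region. Overall, the cross-section is a single solid region. The nearest boundary edge runs (9.00, 25.50)→(33.00, 25.50); distance from the point to it = 1.10 mm. The point is inside the cross-section, 1.10 mm from the nearest boundary — within the 1.6 mm shell band (4 × 0.4).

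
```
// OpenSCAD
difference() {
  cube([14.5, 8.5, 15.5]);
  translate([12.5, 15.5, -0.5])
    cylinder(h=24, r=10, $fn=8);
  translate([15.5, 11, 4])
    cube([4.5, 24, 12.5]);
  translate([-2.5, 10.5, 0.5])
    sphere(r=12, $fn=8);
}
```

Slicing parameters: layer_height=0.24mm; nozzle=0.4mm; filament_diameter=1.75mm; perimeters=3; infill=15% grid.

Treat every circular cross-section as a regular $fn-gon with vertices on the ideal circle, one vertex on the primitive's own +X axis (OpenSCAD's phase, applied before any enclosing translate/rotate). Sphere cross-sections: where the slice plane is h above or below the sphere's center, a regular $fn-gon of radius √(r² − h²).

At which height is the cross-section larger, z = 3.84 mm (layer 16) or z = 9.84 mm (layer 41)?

layer 41 (z = 9.84 mm)

Layer 16 (z = 3.84): the cube is present — its section is the full 14.5×8.5 rectangle (area 123.25 mm²); the r=10 cylinder at (12.5, 15.5) gives a regular 8-gon of circumradius 10 (constant along its height) (area = (8/2)·10.000²·sin(360°/8) = 282.84 mm²); the cube at (15.5, 11) is not intersected at this z (z outside [4, 16.5]); the r=12 sphere at (-2.5, 10.5) slices to a regular 8-gon of circumradius 11.526 (√(r²−h²) with h=3.34 from center) (area = (8/2)·11.526²·sin(360°/8) = 375.74 mm²); Taking the first minus the rest: starting from the 14.5×8.5 cube (123.25 mm²), the r=10 cylinder at (12.5, 15.5) partially overlaps it — only the 16.03 mm² overlap (of its 282.84 mm²) is removed, clipping the outline; the r=12 sphere at (-2.5, 10.5) partially overlaps it — only the 47.67 mm² overlap (of its 375.74 mm²) is removed, clipping the outline — area = 59.55 mm². So its area = 59.55 mm². Layer 41 (z = 9.84): the cube is present — its section is the full 14.5×8.5 rectangle (area 123.25 mm²); the cylinder at (12.5, 15.5): section is a regular 8-gon, circumradius r=10 (area = (8/2)·10.000²·sin(360°/8) = 282.84 mm²); the cube at (15.5, 11) is present — its section is the full 4.5×24 rectangle (area 108.00 mm²); the sphere at (-2.5, 10.5): section is a regular 8-gon, circumradius = √(r²−h²) = √(12²−9.34²) = 7.534 (area = (8/2)·7.534²·sin(360°/8) = 160.55 mm²); Taking the first minus the rest: starting from the 14.5×8.5 cube (123.25 mm²), the r=10 cylinder at (12.5, 15.5) partially overlaps it — only the 16.03 mm² overlap (of its 282.84 mm²) is removed, clipping the outline; the 4.5×24 cube at (15.5, 11) misses the remaining region (no effect); the r=12 sphere at (-2.5, 10.5) partially overlaps it — only the 13.36 mm² overlap (of its 160.55 mm²) is removed, clipping the outline — area = 93.86 mm². So its area = 93.86 mm². Layer 41 is larger (93.86 vs 59.55 mm²).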